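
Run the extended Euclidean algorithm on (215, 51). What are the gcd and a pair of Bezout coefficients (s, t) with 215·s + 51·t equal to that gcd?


Euclidean algorithm on (215, 51) — divide until remainder is 0:
  215 = 4 · 51 + 11
  51 = 4 · 11 + 7
  11 = 1 · 7 + 4
  7 = 1 · 4 + 3
  4 = 1 · 3 + 1
  3 = 3 · 1 + 0
gcd(215, 51) = 1.
Track Bezout coefficients alongside the remainders: start with r₀ = 215 = a·1 + b·0 (s = 1, t = 0) and r₁ = 51 = a·0 + b·1 (s = 0, t = 1); each new remainder r_{k+1} = r_{k-1} − q_k·r_k inherits s_{k+1} = s_{k-1} − q_k·s_k, t_{k+1} = t_{k-1} − q_k·t_k, so r_k = a·s_k + b·t_k at every step:
  q = 4: r = 11, s = 1 − 4·0 = 1, t = 0 − 4·1 = -4  (check: 215·1 + 51·(-4) = 11)
  q = 4: r = 7, s = 0 − 4·1 = -4, t = 1 − 4·(-4) = 17  (check: 215·(-4) + 51·17 = 7)
  q = 1: r = 4, s = 1 − 1·(-4) = 5, t = -4 − 1·17 = -21  (check: 215·5 + 51·(-21) = 4)
  q = 1: r = 3, s = -4 − 1·5 = -9, t = 17 − 1·(-21) = 38  (check: 215·(-9) + 51·38 = 3)
  q = 1: r = 1, s = 5 − 1·(-9) = 14, t = -21 − 1·38 = -59  (check: 215·14 + 51·(-59) = 1)
The row with r = 1 (the gcd) gives the Bezout coefficients s = 14, t = -59.
Result: 215 · (14) + 51 · (-59) = 1.

gcd(215, 51) = 1; s = 14, t = -59 (check: 215·14 + 51·(-59) = 1).


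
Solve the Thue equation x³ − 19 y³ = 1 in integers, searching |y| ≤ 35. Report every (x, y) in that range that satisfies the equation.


The equation is x³ - 19y³ = 1. For fixed y, x³ = 19·y³ + 1, so a solution requires the RHS to be a perfect cube.
Strategy: iterate y from -35 to 35, compute RHS = 19·y³ + 1, and check whether it is a (positive or negative) perfect cube.
Check small values of y:
  y = 0: RHS = 1 = (1)³ ⇒ x = 1 works.
  y = 1: RHS = 20 is not a perfect cube.
  y = -1: RHS = -18 is not a perfect cube.
  y = 2: RHS = 153 is not a perfect cube.
  y = -2: RHS = -151 is not a perfect cube.
  y = 3: RHS = 514 is not a perfect cube.
  y = -3: RHS = -512 = (-8)³ ⇒ x = -8 works.
Continuing the search up to |y| = 35 finds no further solutions beyond those listed.
Collected solutions: (1, 0), (-8, -3).

Solutions (with |y| ≤ 35): (1, 0), (-8, -3).


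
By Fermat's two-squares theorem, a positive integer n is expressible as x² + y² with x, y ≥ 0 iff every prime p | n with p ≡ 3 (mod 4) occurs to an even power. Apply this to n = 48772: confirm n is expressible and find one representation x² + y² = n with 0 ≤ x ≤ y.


Step 1: Factor n = 48772 = 2^2 · 89 · 137.
Step 2: Check the mod-4 condition on each prime factor: 2 = 2 (special); 89 ≡ 1 (mod 4), exponent 1; 137 ≡ 1 (mod 4), exponent 1.
All primes ≡ 3 (mod 4) appear to even exponent (or don't appear), so by the two-squares theorem n IS expressible as a sum of two squares.
Step 3: Build a representation. Group n = k² · m with k = 2 and m = 89 · 137 = 12193 (a product of primes ≡ 1 (mod 4)); a representation of m scales to one of n via (k·x)² + (k·y)² = k²(x² + y²). Each prime p ≡ 1 (mod 4) is itself a sum of two squares; find a² by testing p − a² for a perfect square:
  89: 89 − 1² = 88, 89 − 2² = 85, 89 − 3² = 80, 89 − 4² = 73, 89 − 5² = 64 = 8² ⇒ 89 = 5² + 8².
  137: 137 − 1² = 136, 137 − 2² = 133, 137 − 3² = 128, 137 − 4² = 121 = 11² ⇒ 137 = 4² + 11².
  Combine using the Brahmagupta–Fibonacci identity (a² + b²)(c² + d²) = (ac − bd)² + (ad + bc)² = (ac + bd)² + (ad − bc)²:
  89 · 137 = 12193: from (5² + 8²)(4² + 11²), take (5·4 − 8·11, 5·11 + 8·4) = (20 − 88, 55 + 32) = (-68, 87); dropping signs (only squares matter) gives (68, 87); check 68² + 87² = 4624 + 7569 = 12193 ✓.
  Scale by k = 2: (2·68, 2·87) = (136, 174).
Step 4: Order so x ≤ y and verify: 136² + 174² = 18496 + 30276 = 48772 = n. ✓

n = 48772 = 136² + 174² (one valid representation with x ≤ y).


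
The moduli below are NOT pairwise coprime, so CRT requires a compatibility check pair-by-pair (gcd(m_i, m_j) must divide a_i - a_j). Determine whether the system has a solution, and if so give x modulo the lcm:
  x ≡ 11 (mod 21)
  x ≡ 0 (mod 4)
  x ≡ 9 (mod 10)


Moduli 21, 4, 10 are not pairwise coprime, so CRT works modulo lcm(m_i) when all pairwise compatibility conditions hold.
Pairwise compatibility: gcd(m_i, m_j) must divide a_i - a_j for every pair.
Merge one congruence at a time:
  Start: x ≡ 11 (mod 21).
  Combine with x ≡ 0 (mod 4): gcd(21, 4) = 1; 0 - 11 = -11, which IS divisible by 1, so compatible.
    Write x = 11 + 21·t and substitute into x ≡ 0 (mod 4): 21·t ≡ 0 − 11 = -11 (mod 4).
    Reduce coefficients mod 4: 1·t ≡ 1 (mod 4).
    So t ≡ 1 (mod 4).
    Then x = 11 + 21·1 = 32, valid modulo lcm(21, 4) = 84: x ≡ 32 (mod 84).
  Combine with x ≡ 9 (mod 10): gcd(84, 10) = 2, and 9 - 32 = -23 is NOT divisible by 2.
    ⇒ system is inconsistent (no integer solution).

No solution (the system is inconsistent).


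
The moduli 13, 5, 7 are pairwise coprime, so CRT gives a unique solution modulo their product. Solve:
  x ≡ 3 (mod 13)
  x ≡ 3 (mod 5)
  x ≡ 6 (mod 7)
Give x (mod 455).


Moduli 13, 5, 7 are pairwise coprime; by CRT there is a unique solution modulo M = 13 · 5 · 7 = 455.
Solve pairwise, accumulating the modulus:
  Start with x ≡ 3 (mod 13).
  Combine with x ≡ 3 (mod 5): since gcd(13, 5) = 1, we get a unique residue mod 65.
    Write x = 3 + 13·t and substitute into x ≡ 3 (mod 5): 13·t ≡ 3 − 3 = 0 (mod 5).
    Reduce coefficients mod 5: 3·t ≡ 0 (mod 5).
    The inverse of 3 mod 5 is 2 (since 3·2 = 6 = 1·5 + 1), so t ≡ 2·0 = 0 ≡ 0 (mod 5).
    Then x = 3 + 13·0 = 3, valid modulo lcm(13, 5) = 65: x ≡ 3 (mod 65).
  Combine with x ≡ 6 (mod 7): since gcd(65, 7) = 1, we get a unique residue mod 455.
    Write x = 3 + 65·t and substitute into x ≡ 6 (mod 7): 65·t ≡ 6 − 3 = 3 (mod 7).
    Reduce coefficients mod 7: 2·t ≡ 3 (mod 7).
    The inverse of 2 mod 7 is 4 (since 2·4 = 8 = 1·7 + 1), so t ≡ 4·3 = 12 ≡ 5 (mod 7).
    Then x = 3 + 65·5 = 328, valid modulo lcm(65, 7) = 455: x ≡ 328 (mod 455).
Verify: 328 mod 13 = 3 ✓, 328 mod 5 = 3 ✓, 328 mod 7 = 6 ✓.

x ≡ 328 (mod 455).


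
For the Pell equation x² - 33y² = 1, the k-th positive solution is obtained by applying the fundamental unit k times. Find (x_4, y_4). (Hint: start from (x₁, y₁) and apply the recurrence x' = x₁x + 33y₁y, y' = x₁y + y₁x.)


Step 1: Find the fundamental solution (x₁, y₁) of x² - 33y² = 1.
  Expand √33 as a continued fraction. a₀ = ⌊√33⌋ = 5; iterate m_{k+1} = d_k·a_k − m_k, d_{k+1} = (33 − m_{k+1}²)/d_k, a_{k+1} = ⌊(a₀ + m_{k+1})/d_{k+1}⌋ (starting m₀ = 0, d₀ = 1), with convergents p_k = a_k·p_{k-1} + p_{k-2}, q_k = a_k·q_{k-1} + q_{k-2} (p₋₁ = 1, q₋₁ = 0):
  k = 0: a₀ = 5; p₀/q₀ = 5/1; p₀² − 33·q₀² = 25 − 33 = -8.
  k = 1: m = 5, d = 8, a = ⌊(5 + 5)/8⌋ = 1; p/q = (1·5 + 1)/(1·1 + 0) = 6/1; p² − 33·q² = 36 − 33 = 3.
  k = 2: m = 3, d = 3, a = ⌊(5 + 3)/3⌋ = 2; p/q = (2·6 + 5)/(2·1 + 1) = 17/3; p² − 33·q² = 289 − 297 = -8.
  k = 3: m = 3, d = 8, a = ⌊(5 + 3)/8⌋ = 1; p/q = (1·17 + 6)/(1·3 + 1) = 23/4; p² − 33·q² = 529 − 528 = 1.
  The first convergent with p² − 33·q² = 1 gives the fundamental solution (x₁, y₁) = (23, 4).
Step 2: Apply the recurrence (x_{n+1}, y_{n+1}) = (x₁x_n + 33y₁y_n, x₁y_n + y₁x_n) repeatedly.
  From (x_1, y_1) = (23, 4): x_2 = 23·23 + 33·4·4 = 1057; y_2 = 23·4 + 4·23 = 184.
  From (x_2, y_2) = (1057, 184): x_3 = 23·1057 + 33·4·184 = 48599; y_3 = 23·184 + 4·1057 = 8460.
  From (x_3, y_3) = (48599, 8460): x_4 = 23·48599 + 33·4·8460 = 2234497; y_4 = 23·8460 + 4·48599 = 388976.
Step 3: Verify x_4² - 33·y_4² = 4992976843009 - 4992976843008 = 1 (should be 1). ✓

(x_1, y_1) = (23, 4); (x_4, y_4) = (2234497, 388976).


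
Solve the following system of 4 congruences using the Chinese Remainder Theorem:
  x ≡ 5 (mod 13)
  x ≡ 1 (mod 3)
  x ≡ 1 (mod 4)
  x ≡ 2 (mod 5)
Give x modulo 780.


Product of moduli M = 13 · 3 · 4 · 5 = 780.
Merge one congruence at a time:
  Start: x ≡ 5 (mod 13).
  Combine with x ≡ 1 (mod 3); new modulus lcm = 39.
    Write x = 5 + 13·t and substitute into x ≡ 1 (mod 3): 13·t ≡ 1 − 5 = -4 (mod 3).
    Reduce coefficients mod 3: 1·t ≡ 2 (mod 3).
    So t ≡ 2 (mod 3).
    Then x = 5 + 13·2 = 31, valid modulo lcm(13, 3) = 39: x ≡ 31 (mod 39).
  Combine with x ≡ 1 (mod 4); new modulus lcm = 156.
    Write x = 31 + 39·t and substitute into x ≡ 1 (mod 4): 39·t ≡ 1 − 31 = -30 (mod 4).
    Reduce coefficients mod 4: 3·t ≡ 2 (mod 4).
    The inverse of 3 mod 4 is 3 (since 3·3 = 9 = 2·4 + 1), so t ≡ 3·2 = 6 ≡ 2 (mod 4).
    Then x = 31 + 39·2 = 109, valid modulo lcm(39, 4) = 156: x ≡ 109 (mod 156).
  Combine with x ≡ 2 (mod 5); new modulus lcm = 780.
    Write x = 109 + 156·t and substitute into x ≡ 2 (mod 5): 156·t ≡ 2 − 109 = -107 (mod 5).
    Reduce coefficients mod 5: 1·t ≡ 3 (mod 5).
    So t ≡ 3 (mod 5).
    Then x = 109 + 156·3 = 577, valid modulo lcm(156, 5) = 780: x ≡ 577 (mod 780).
Verify against each original: 577 mod 13 = 5, 577 mod 3 = 1, 577 mod 4 = 1, 577 mod 5 = 2.

x ≡ 577 (mod 780).


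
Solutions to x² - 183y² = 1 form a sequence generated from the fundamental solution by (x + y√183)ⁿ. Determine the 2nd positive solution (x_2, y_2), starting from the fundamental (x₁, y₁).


Step 1: Find the fundamental solution (x₁, y₁) of x² - 183y² = 1.
  Expand √183 as a continued fraction. a₀ = ⌊√183⌋ = 13; iterate m_{k+1} = d_k·a_k − m_k, d_{k+1} = (183 − m_{k+1}²)/d_k, a_{k+1} = ⌊(a₀ + m_{k+1})/d_{k+1}⌋ (starting m₀ = 0, d₀ = 1), with convergents p_k = a_k·p_{k-1} + p_{k-2}, q_k = a_k·q_{k-1} + q_{k-2} (p₋₁ = 1, q₋₁ = 0):
  k = 0: a₀ = 13; p₀/q₀ = 13/1; p₀² − 183·q₀² = 169 − 183 = -14.
  k = 1: m = 13, d = 14, a = ⌊(13 + 13)/14⌋ = 1; p/q = (1·13 + 1)/(1·1 + 0) = 14/1; p² − 183·q² = 196 − 183 = 13.
  k = 2: m = 1, d = 13, a = ⌊(13 + 1)/13⌋ = 1; p/q = (1·14 + 13)/(1·1 + 1) = 27/2; p² − 183·q² = 729 − 732 = -3.
  k = 3: m = 12, d = 3, a = ⌊(13 + 12)/3⌋ = 8; p/q = (8·27 + 14)/(8·2 + 1) = 230/17; p² − 183·q² = 52900 − 52887 = 13.
  k = 4: m = 12, d = 13, a = ⌊(13 + 12)/13⌋ = 1; p/q = (1·230 + 27)/(1·17 + 2) = 257/19; p² − 183·q² = 66049 − 66063 = -14.
  k = 5: m = 1, d = 14, a = ⌊(13 + 1)/14⌋ = 1; p/q = (1·257 + 230)/(1·19 + 17) = 487/36; p² − 183·q² = 237169 − 237168 = 1.
  The first convergent with p² − 183·q² = 1 gives the fundamental solution (x₁, y₁) = (487, 36).
Step 2: Apply the recurrence (x_{n+1}, y_{n+1}) = (x₁x_n + 183y₁y_n, x₁y_n + y₁x_n) repeatedly.
  From (x_1, y_1) = (487, 36): x_2 = 487·487 + 183·36·36 = 474337; y_2 = 487·36 + 36·487 = 35064.
Step 3: Verify x_2² - 183·y_2² = 224995589569 - 224995589568 = 1 (should be 1). ✓

(x_1, y_1) = (487, 36); (x_2, y_2) = (474337, 35064).


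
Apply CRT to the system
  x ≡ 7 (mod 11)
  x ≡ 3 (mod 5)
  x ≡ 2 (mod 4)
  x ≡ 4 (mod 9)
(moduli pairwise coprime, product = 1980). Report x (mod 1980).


Product of moduli M = 11 · 5 · 4 · 9 = 1980.
Merge one congruence at a time:
  Start: x ≡ 7 (mod 11).
  Combine with x ≡ 3 (mod 5); new modulus lcm = 55.
    Write x = 7 + 11·t and substitute into x ≡ 3 (mod 5): 11·t ≡ 3 − 7 = -4 (mod 5).
    Reduce coefficients mod 5: 1·t ≡ 1 (mod 5).
    So t ≡ 1 (mod 5).
    Then x = 7 + 11·1 = 18, valid modulo lcm(11, 5) = 55: x ≡ 18 (mod 55).
  Combine with x ≡ 2 (mod 4); new modulus lcm = 220.
    Write x = 18 + 55·t and substitute into x ≡ 2 (mod 4): 55·t ≡ 2 − 18 = -16 (mod 4).
    Reduce coefficients mod 4: 3·t ≡ 0 (mod 4).
    The inverse of 3 mod 4 is 3 (since 3·3 = 9 = 2·4 + 1), so t ≡ 3·0 = 0 ≡ 0 (mod 4).
    Then x = 18 + 55·0 = 18, valid modulo lcm(55, 4) = 220: x ≡ 18 (mod 220).
  Combine with x ≡ 4 (mod 9); new modulus lcm = 1980.
    Write x = 18 + 220·t and substitute into x ≡ 4 (mod 9): 220·t ≡ 4 − 18 = -14 (mod 9).
    Reduce coefficients mod 9: 4·t ≡ 4 (mod 9).
    The inverse of 4 mod 9 is 7 (since 4·7 = 28 = 3·9 + 1), so t ≡ 7·4 = 28 ≡ 1 (mod 9).
    Then x = 18 + 220·1 = 238, valid modulo lcm(220, 9) = 1980: x ≡ 238 (mod 1980).
Verify against each original: 238 mod 11 = 7, 238 mod 5 = 3, 238 mod 4 = 2, 238 mod 9 = 4.

x ≡ 238 (mod 1980).


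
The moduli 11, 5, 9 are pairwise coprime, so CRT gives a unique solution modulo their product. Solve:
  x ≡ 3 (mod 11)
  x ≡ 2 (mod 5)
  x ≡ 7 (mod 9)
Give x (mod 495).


Moduli 11, 5, 9 are pairwise coprime; by CRT there is a unique solution modulo M = 11 · 5 · 9 = 495.
Solve pairwise, accumulating the modulus:
  Start with x ≡ 3 (mod 11).
  Combine with x ≡ 2 (mod 5): since gcd(11, 5) = 1, we get a unique residue mod 55.
    Write x = 3 + 11·t and substitute into x ≡ 2 (mod 5): 11·t ≡ 2 − 3 = -1 (mod 5).
    Reduce coefficients mod 5: 1·t ≡ 4 (mod 5).
    So t ≡ 4 (mod 5).
    Then x = 3 + 11·4 = 47, valid modulo lcm(11, 5) = 55: x ≡ 47 (mod 55).
  Combine with x ≡ 7 (mod 9): since gcd(55, 9) = 1, we get a unique residue mod 495.
    Write x = 47 + 55·t and substitute into x ≡ 7 (mod 9): 55·t ≡ 7 − 47 = -40 (mod 9).
    Reduce coefficients mod 9: 1·t ≡ 5 (mod 9).
    So t ≡ 5 (mod 9).
    Then x = 47 + 55·5 = 322, valid modulo lcm(55, 9) = 495: x ≡ 322 (mod 495).
Verify: 322 mod 11 = 3 ✓, 322 mod 5 = 2 ✓, 322 mod 9 = 7 ✓.

x ≡ 322 (mod 495).


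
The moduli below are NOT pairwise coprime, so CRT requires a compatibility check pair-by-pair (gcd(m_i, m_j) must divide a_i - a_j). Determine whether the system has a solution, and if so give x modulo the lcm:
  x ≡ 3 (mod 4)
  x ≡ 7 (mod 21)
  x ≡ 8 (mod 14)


Moduli 4, 21, 14 are not pairwise coprime, so CRT works modulo lcm(m_i) when all pairwise compatibility conditions hold.
Pairwise compatibility: gcd(m_i, m_j) must divide a_i - a_j for every pair.
Merge one congruence at a time:
  Start: x ≡ 3 (mod 4).
  Combine with x ≡ 7 (mod 21): gcd(4, 21) = 1; 7 - 3 = 4, which IS divisible by 1, so compatible.
    Write x = 3 + 4·t and substitute into x ≡ 7 (mod 21): 4·t ≡ 7 − 3 = 4 (mod 21).
    The inverse of 4 mod 21 is 16 (since 4·16 = 64 = 3·21 + 1), so t ≡ 16·4 = 64 ≡ 1 (mod 21).
    Then x = 3 + 4·1 = 7, valid modulo lcm(4, 21) = 84: x ≡ 7 (mod 84).
  Combine with x ≡ 8 (mod 14): gcd(84, 14) = 14, and 8 - 7 = 1 is NOT divisible by 14.
    ⇒ system is inconsistent (no integer solution).

No solution (the system is inconsistent).


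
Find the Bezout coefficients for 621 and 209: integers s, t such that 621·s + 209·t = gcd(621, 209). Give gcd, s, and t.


Euclidean algorithm on (621, 209) — divide until remainder is 0:
  621 = 2 · 209 + 203
  209 = 1 · 203 + 6
  203 = 33 · 6 + 5
  6 = 1 · 5 + 1
  5 = 5 · 1 + 0
gcd(621, 209) = 1.
Track Bezout coefficients alongside the remainders: start with r₀ = 621 = a·1 + b·0 (s = 1, t = 0) and r₁ = 209 = a·0 + b·1 (s = 0, t = 1); each new remainder r_{k+1} = r_{k-1} − q_k·r_k inherits s_{k+1} = s_{k-1} − q_k·s_k, t_{k+1} = t_{k-1} − q_k·t_k, so r_k = a·s_k + b·t_k at every step:
  q = 2: r = 203, s = 1 − 2·0 = 1, t = 0 − 2·1 = -2  (check: 621·1 + 209·(-2) = 203)
  q = 1: r = 6, s = 0 − 1·1 = -1, t = 1 − 1·(-2) = 3  (check: 621·(-1) + 209·3 = 6)
  q = 33: r = 5, s = 1 − 33·(-1) = 34, t = -2 − 33·3 = -101  (check: 621·34 + 209·(-101) = 5)
  q = 1: r = 1, s = -1 − 1·34 = -35, t = 3 − 1·(-101) = 104  (check: 621·(-35) + 209·104 = 1)
The row with r = 1 (the gcd) gives the Bezout coefficients s = -35, t = 104.
Result: 621 · (-35) + 209 · (104) = 1.

gcd(621, 209) = 1; s = -35, t = 104 (check: 621·(-35) + 209·104 = 1).


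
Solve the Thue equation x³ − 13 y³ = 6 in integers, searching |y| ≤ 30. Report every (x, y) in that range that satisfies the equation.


The equation is x³ - 13y³ = 6. For fixed y, x³ = 13·y³ + 6, so a solution requires the RHS to be a perfect cube.
Strategy: iterate y from -30 to 30, compute RHS = 13·y³ + 6, and check whether it is a (positive or negative) perfect cube.
Check small values of y:
  y = 0: RHS = 6 is not a perfect cube.
  y = 1: RHS = 19 is not a perfect cube.
  y = -1: RHS = -7 is not a perfect cube.
  y = 2: RHS = 110 is not a perfect cube.
  y = -2: RHS = -98 is not a perfect cube.
  y = 3: RHS = 357 is not a perfect cube.
  y = -3: RHS = -345 is not a perfect cube.
Continuing the search up to |y| = 30 finds no solutions either.
No (x, y) in the scanned range satisfies the equation.

No integer solutions with |y| ≤ 30.


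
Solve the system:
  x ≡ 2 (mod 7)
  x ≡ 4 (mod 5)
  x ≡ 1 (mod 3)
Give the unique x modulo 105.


Moduli 7, 5, 3 are pairwise coprime; by CRT there is a unique solution modulo M = 7 · 5 · 3 = 105.
Solve pairwise, accumulating the modulus:
  Start with x ≡ 2 (mod 7).
  Combine with x ≡ 4 (mod 5): since gcd(7, 5) = 1, we get a unique residue mod 35.
    Write x = 2 + 7·t and substitute into x ≡ 4 (mod 5): 7·t ≡ 4 − 2 = 2 (mod 5).
    Reduce coefficients mod 5: 2·t ≡ 2 (mod 5).
    The inverse of 2 mod 5 is 3 (since 2·3 = 6 = 1·5 + 1), so t ≡ 3·2 = 6 ≡ 1 (mod 5).
    Then x = 2 + 7·1 = 9, valid modulo lcm(7, 5) = 35: x ≡ 9 (mod 35).
  Combine with x ≡ 1 (mod 3): since gcd(35, 3) = 1, we get a unique residue mod 105.
    Write x = 9 + 35·t and substitute into x ≡ 1 (mod 3): 35·t ≡ 1 − 9 = -8 (mod 3).
    Reduce coefficients mod 3: 2·t ≡ 1 (mod 3).
    The inverse of 2 mod 3 is 2 (since 2·2 = 4 = 1·3 + 1), so t ≡ 2·1 = 2 ≡ 2 (mod 3).
    Then x = 9 + 35·2 = 79, valid modulo lcm(35, 3) = 105: x ≡ 79 (mod 105).
Verify: 79 mod 7 = 2 ✓, 79 mod 5 = 4 ✓, 79 mod 3 = 1 ✓.

x ≡ 79 (mod 105).


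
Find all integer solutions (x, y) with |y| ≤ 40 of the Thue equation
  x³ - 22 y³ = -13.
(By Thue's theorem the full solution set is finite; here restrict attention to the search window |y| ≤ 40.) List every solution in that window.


The equation is x³ - 22y³ = -13. For fixed y, x³ = 22·y³ − 13, so a solution requires the RHS to be a perfect cube.
Strategy: iterate y from -40 to 40, compute RHS = 22·y³ − 13, and check whether it is a (positive or negative) perfect cube.
Check small values of y:
  y = 0: RHS = -13 is not a perfect cube.
  y = 1: RHS = 9 is not a perfect cube.
  y = -1: RHS = -35 is not a perfect cube.
  y = 2: RHS = 163 is not a perfect cube.
  y = -2: RHS = -189 is not a perfect cube.
  y = 3: RHS = 581 is not a perfect cube.
  y = -3: RHS = -607 is not a perfect cube.
Continuing the search up to |y| = 40 finds no solutions either.
No (x, y) in the scanned range satisfies the equation.

No integer solutions with |y| ≤ 40.


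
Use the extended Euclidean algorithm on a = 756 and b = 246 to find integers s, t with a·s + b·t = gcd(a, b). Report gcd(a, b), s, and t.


Euclidean algorithm on (756, 246) — divide until remainder is 0:
  756 = 3 · 246 + 18
  246 = 13 · 18 + 12
  18 = 1 · 12 + 6
  12 = 2 · 6 + 0
gcd(756, 246) = 6.
Track Bezout coefficients alongside the remainders: start with r₀ = 756 = a·1 + b·0 (s = 1, t = 0) and r₁ = 246 = a·0 + b·1 (s = 0, t = 1); each new remainder r_{k+1} = r_{k-1} − q_k·r_k inherits s_{k+1} = s_{k-1} − q_k·s_k, t_{k+1} = t_{k-1} − q_k·t_k, so r_k = a·s_k + b·t_k at every step:
  q = 3: r = 18, s = 1 − 3·0 = 1, t = 0 − 3·1 = -3  (check: 756·1 + 246·(-3) = 18)
  q = 13: r = 12, s = 0 − 13·1 = -13, t = 1 − 13·(-3) = 40  (check: 756·(-13) + 246·40 = 12)
  q = 1: r = 6, s = 1 − 1·(-13) = 14, t = -3 − 1·40 = -43  (check: 756·14 + 246·(-43) = 6)
The row with r = 6 (the gcd) gives the Bezout coefficients s = 14, t = -43.
Result: 756 · (14) + 246 · (-43) = 6.

gcd(756, 246) = 6; s = 14, t = -43 (check: 756·14 + 246·(-43) = 6).


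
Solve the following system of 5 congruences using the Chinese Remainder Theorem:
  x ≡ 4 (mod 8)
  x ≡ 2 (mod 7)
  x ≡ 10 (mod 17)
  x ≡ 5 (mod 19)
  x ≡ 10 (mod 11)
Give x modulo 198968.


Product of moduli M = 8 · 7 · 17 · 19 · 11 = 198968.
Merge one congruence at a time:
  Start: x ≡ 4 (mod 8).
  Combine with x ≡ 2 (mod 7); new modulus lcm = 56.
    Write x = 4 + 8·t and substitute into x ≡ 2 (mod 7): 8·t ≡ 2 − 4 = -2 (mod 7).
    Reduce coefficients mod 7: 1·t ≡ 5 (mod 7).
    So t ≡ 5 (mod 7).
    Then x = 4 + 8·5 = 44, valid modulo lcm(8, 7) = 56: x ≡ 44 (mod 56).
  Combine with x ≡ 10 (mod 17); new modulus lcm = 952.
    Write x = 44 + 56·t and substitute into x ≡ 10 (mod 17): 56·t ≡ 10 − 44 = -34 (mod 17).
    Reduce coefficients mod 17: 5·t ≡ 0 (mod 17).
    The inverse of 5 mod 17 is 7 (since 5·7 = 35 = 2·17 + 1), so t ≡ 7·0 = 0 ≡ 0 (mod 17).
    Then x = 44 + 56·0 = 44, valid modulo lcm(56, 17) = 952: x ≡ 44 (mod 952).
  Combine with x ≡ 5 (mod 19); new modulus lcm = 18088.
    Write x = 44 + 952·t and substitute into x ≡ 5 (mod 19): 952·t ≡ 5 − 44 = -39 (mod 19).
    Reduce coefficients mod 19: 2·t ≡ 18 (mod 19).
    The inverse of 2 mod 19 is 10 (since 2·10 = 20 = 1·19 + 1), so t ≡ 10·18 = 180 ≡ 9 (mod 19).
    Then x = 44 + 952·9 = 8612, valid modulo lcm(952, 19) = 18088: x ≡ 8612 (mod 18088).
  Combine with x ≡ 10 (mod 11); new modulus lcm = 198968.
    Write x = 8612 + 18088·t and substitute into x ≡ 10 (mod 11): 18088·t ≡ 10 − 8612 = -8602 (mod 11).
    Reduce coefficients mod 11: 4·t ≡ 0 (mod 11).
    The inverse of 4 mod 11 is 3 (since 4·3 = 12 = 1·11 + 1), so t ≡ 3·0 = 0 ≡ 0 (mod 11).
    Then x = 8612 + 18088·0 = 8612, valid modulo lcm(18088, 11) = 198968: x ≡ 8612 (mod 198968).
Verify against each original: 8612 mod 8 = 4, 8612 mod 7 = 2, 8612 mod 17 = 10, 8612 mod 19 = 5, 8612 mod 11 = 10.

x ≡ 8612 (mod 198968).


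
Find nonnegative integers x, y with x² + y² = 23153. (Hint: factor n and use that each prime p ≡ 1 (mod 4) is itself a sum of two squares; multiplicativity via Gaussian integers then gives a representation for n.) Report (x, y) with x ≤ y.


Step 1: Factor n = 23153 = 13^2 · 137.
Step 2: Check the mod-4 condition on each prime factor: 13 ≡ 1 (mod 4), exponent 2; 137 ≡ 1 (mod 4), exponent 1.
All primes ≡ 3 (mod 4) appear to even exponent (or don't appear), so by the two-squares theorem n IS expressible as a sum of two squares.
Step 3: Build a representation. Here n = 13 · 13 · 137 is a product of primes ≡ 1 (mod 4). Each prime p ≡ 1 (mod 4) is itself a sum of two squares; find a² by testing p − a² for a perfect square:
  13: 13 − 1² = 12, 13 − 2² = 9 = 3² ⇒ 13 = 2² + 3².
  137: 137 − 1² = 136, 137 − 2² = 133, 137 − 3² = 128, 137 − 4² = 121 = 11² ⇒ 137 = 4² + 11².
  Combine using the Brahmagupta–Fibonacci identity (a² + b²)(c² + d²) = (ac − bd)² + (ad + bc)² = (ac + bd)² + (ad − bc)²:
  13 · 13 = 169: from (2² + 3²)(2² + 3²), take (2·2 − 3·3, 2·3 + 3·2) = (4 − 9, 6 + 6) = (-5, 12); dropping signs (only squares matter) gives (5, 12); check 5² + 12² = 25 + 144 = 169 ✓.
  169 · 137 = 23153: from (5² + 12²)(4² + 11²), take (5·4 − 12·11, 5·11 + 12·4) = (20 − 132, 55 + 48) = (-112, 103); dropping signs (only squares matter) gives (112, 103); check 112² + 103² = 12544 + 10609 = 23153 ✓.
Step 4: Order so x ≤ y and verify: 103² + 112² = 10609 + 12544 = 23153 = n. ✓

n = 23153 = 103² + 112² (one valid representation with x ≤ y).


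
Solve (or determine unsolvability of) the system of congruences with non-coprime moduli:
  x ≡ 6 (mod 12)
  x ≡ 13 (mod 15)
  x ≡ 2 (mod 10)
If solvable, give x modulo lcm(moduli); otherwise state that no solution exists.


Moduli 12, 15, 10 are not pairwise coprime, so CRT works modulo lcm(m_i) when all pairwise compatibility conditions hold.
Pairwise compatibility: gcd(m_i, m_j) must divide a_i - a_j for every pair.
Merge one congruence at a time:
  Start: x ≡ 6 (mod 12).
  Combine with x ≡ 13 (mod 15): gcd(12, 15) = 3, and 13 - 6 = 7 is NOT divisible by 3.
    ⇒ system is inconsistent (no integer solution).

No solution (the system is inconsistent).


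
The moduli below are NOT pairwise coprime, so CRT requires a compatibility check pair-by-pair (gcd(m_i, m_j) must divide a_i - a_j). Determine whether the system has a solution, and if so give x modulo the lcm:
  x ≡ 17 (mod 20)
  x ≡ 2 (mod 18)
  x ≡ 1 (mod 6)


Moduli 20, 18, 6 are not pairwise coprime, so CRT works modulo lcm(m_i) when all pairwise compatibility conditions hold.
Pairwise compatibility: gcd(m_i, m_j) must divide a_i - a_j for every pair.
Merge one congruence at a time:
  Start: x ≡ 17 (mod 20).
  Combine with x ≡ 2 (mod 18): gcd(20, 18) = 2, and 2 - 17 = -15 is NOT divisible by 2.
    ⇒ system is inconsistent (no integer solution).

No solution (the system is inconsistent).


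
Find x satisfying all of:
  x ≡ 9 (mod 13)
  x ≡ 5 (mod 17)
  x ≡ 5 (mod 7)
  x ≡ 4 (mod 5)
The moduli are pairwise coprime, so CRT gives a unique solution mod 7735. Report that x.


Product of moduli M = 13 · 17 · 7 · 5 = 7735.
Merge one congruence at a time:
  Start: x ≡ 9 (mod 13).
  Combine with x ≡ 5 (mod 17); new modulus lcm = 221.
    Write x = 9 + 13·t and substitute into x ≡ 5 (mod 17): 13·t ≡ 5 − 9 = -4 (mod 17).
    Reduce coefficients mod 17: 13·t ≡ 13 (mod 17).
    The inverse of 13 mod 17 is 4 (since 13·4 = 52 = 3·17 + 1), so t ≡ 4·13 = 52 ≡ 1 (mod 17).
    Then x = 9 + 13·1 = 22, valid modulo lcm(13, 17) = 221: x ≡ 22 (mod 221).
  Combine with x ≡ 5 (mod 7); new modulus lcm = 1547.
    Write x = 22 + 221·t and substitute into x ≡ 5 (mod 7): 221·t ≡ 5 − 22 = -17 (mod 7).
    Reduce coefficients mod 7: 4·t ≡ 4 (mod 7).
    The inverse of 4 mod 7 is 2 (since 4·2 = 8 = 1·7 + 1), so t ≡ 2·4 = 8 ≡ 1 (mod 7).
    Then x = 22 + 221·1 = 243, valid modulo lcm(221, 7) = 1547: x ≡ 243 (mod 1547).
  Combine with x ≡ 4 (mod 5); new modulus lcm = 7735.
    Write x = 243 + 1547·t and substitute into x ≡ 4 (mod 5): 1547·t ≡ 4 − 243 = -239 (mod 5).
    Reduce coefficients mod 5: 2·t ≡ 1 (mod 5).
    The inverse of 2 mod 5 is 3 (since 2·3 = 6 = 1·5 + 1), so t ≡ 3·1 = 3 ≡ 3 (mod 5).
    Then x = 243 + 1547·3 = 4884, valid modulo lcm(1547, 5) = 7735: x ≡ 4884 (mod 7735).
Verify against each original: 4884 mod 13 = 9, 4884 mod 17 = 5, 4884 mod 7 = 5, 4884 mod 5 = 4.

x ≡ 4884 (mod 7735).


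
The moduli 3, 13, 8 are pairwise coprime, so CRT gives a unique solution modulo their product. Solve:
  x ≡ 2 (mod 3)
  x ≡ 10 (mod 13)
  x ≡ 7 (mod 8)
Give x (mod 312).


Moduli 3, 13, 8 are pairwise coprime; by CRT there is a unique solution modulo M = 3 · 13 · 8 = 312.
Solve pairwise, accumulating the modulus:
  Start with x ≡ 2 (mod 3).
  Combine with x ≡ 10 (mod 13): since gcd(3, 13) = 1, we get a unique residue mod 39.
    Write x = 2 + 3·t and substitute into x ≡ 10 (mod 13): 3·t ≡ 10 − 2 = 8 (mod 13).
    The inverse of 3 mod 13 is 9 (since 3·9 = 27 = 2·13 + 1), so t ≡ 9·8 = 72 ≡ 7 (mod 13).
    Then x = 2 + 3·7 = 23, valid modulo lcm(3, 13) = 39: x ≡ 23 (mod 39).
  Combine with x ≡ 7 (mod 8): since gcd(39, 8) = 1, we get a unique residue mod 312.
    Write x = 23 + 39·t and substitute into x ≡ 7 (mod 8): 39·t ≡ 7 − 23 = -16 (mod 8).
    Reduce coefficients mod 8: 7·t ≡ 0 (mod 8).
    The inverse of 7 mod 8 is 7 (since 7·7 = 49 = 6·8 + 1), so t ≡ 7·0 = 0 ≡ 0 (mod 8).
    Then x = 23 + 39·0 = 23, valid modulo lcm(39, 8) = 312: x ≡ 23 (mod 312).
Verify: 23 mod 3 = 2 ✓, 23 mod 13 = 10 ✓, 23 mod 8 = 7 ✓.

x ≡ 23 (mod 312).


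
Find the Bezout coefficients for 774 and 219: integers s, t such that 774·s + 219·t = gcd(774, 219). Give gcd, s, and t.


Euclidean algorithm on (774, 219) — divide until remainder is 0:
  774 = 3 · 219 + 117
  219 = 1 · 117 + 102
  117 = 1 · 102 + 15
  102 = 6 · 15 + 12
  15 = 1 · 12 + 3
  12 = 4 · 3 + 0
gcd(774, 219) = 3.
Track Bezout coefficients alongside the remainders: start with r₀ = 774 = a·1 + b·0 (s = 1, t = 0) and r₁ = 219 = a·0 + b·1 (s = 0, t = 1); each new remainder r_{k+1} = r_{k-1} − q_k·r_k inherits s_{k+1} = s_{k-1} − q_k·s_k, t_{k+1} = t_{k-1} − q_k·t_k, so r_k = a·s_k + b·t_k at every step:
  q = 3: r = 117, s = 1 − 3·0 = 1, t = 0 − 3·1 = -3  (check: 774·1 + 219·(-3) = 117)
  q = 1: r = 102, s = 0 − 1·1 = -1, t = 1 − 1·(-3) = 4  (check: 774·(-1) + 219·4 = 102)
  q = 1: r = 15, s = 1 − 1·(-1) = 2, t = -3 − 1·4 = -7  (check: 774·2 + 219·(-7) = 15)
  q = 6: r = 12, s = -1 − 6·2 = -13, t = 4 − 6·(-7) = 46  (check: 774·(-13) + 219·46 = 12)
  q = 1: r = 3, s = 2 − 1·(-13) = 15, t = -7 − 1·46 = -53  (check: 774·15 + 219·(-53) = 3)
The row with r = 3 (the gcd) gives the Bezout coefficients s = 15, t = -53.
Result: 774 · (15) + 219 · (-53) = 3.

gcd(774, 219) = 3; s = 15, t = -53 (check: 774·15 + 219·(-53) = 3).


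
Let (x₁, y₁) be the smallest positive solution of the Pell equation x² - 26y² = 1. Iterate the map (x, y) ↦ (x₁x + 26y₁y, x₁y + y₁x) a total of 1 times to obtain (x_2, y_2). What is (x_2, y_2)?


Step 1: Find the fundamental solution (x₁, y₁) of x² - 26y² = 1.
  Expand √26 as a continued fraction. a₀ = ⌊√26⌋ = 5; iterate m_{k+1} = d_k·a_k − m_k, d_{k+1} = (26 − m_{k+1}²)/d_k, a_{k+1} = ⌊(a₀ + m_{k+1})/d_{k+1}⌋ (starting m₀ = 0, d₀ = 1), with convergents p_k = a_k·p_{k-1} + p_{k-2}, q_k = a_k·q_{k-1} + q_{k-2} (p₋₁ = 1, q₋₁ = 0):
  k = 0: a₀ = 5; p₀/q₀ = 5/1; p₀² − 26·q₀² = 25 − 26 = -1.
  k = 1: m = 5, d = 1, a = ⌊(5 + 5)/1⌋ = 10; p/q = (10·5 + 1)/(10·1 + 0) = 51/10; p² − 26·q² = 2601 − 2600 = 1.
  The first convergent with p² − 26·q² = 1 gives the fundamental solution (x₁, y₁) = (51, 10).
Step 2: Apply the recurrence (x_{n+1}, y_{n+1}) = (x₁x_n + 26y₁y_n, x₁y_n + y₁x_n) repeatedly.
  From (x_1, y_1) = (51, 10): x_2 = 51·51 + 26·10·10 = 5201; y_2 = 51·10 + 10·51 = 1020.
Step 3: Verify x_2² - 26·y_2² = 27050401 - 27050400 = 1 (should be 1). ✓

(x_1, y_1) = (51, 10); (x_2, y_2) = (5201, 1020).


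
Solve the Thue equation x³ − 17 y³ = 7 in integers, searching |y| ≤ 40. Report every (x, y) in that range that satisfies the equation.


The equation is x³ - 17y³ = 7. For fixed y, x³ = 17·y³ + 7, so a solution requires the RHS to be a perfect cube.
Strategy: iterate y from -40 to 40, compute RHS = 17·y³ + 7, and check whether it is a (positive or negative) perfect cube.
Check small values of y:
  y = 0: RHS = 7 is not a perfect cube.
  y = 1: RHS = 24 is not a perfect cube.
  y = -1: RHS = -10 is not a perfect cube.
  y = 2: RHS = 143 is not a perfect cube.
  y = -2: RHS = -129 is not a perfect cube.
  y = 3: RHS = 466 is not a perfect cube.
  y = -3: RHS = -452 is not a perfect cube.
Continuing the search up to |y| = 40 finds no solutions either.
No (x, y) in the scanned range satisfies the equation.

No integer solutions with |y| ≤ 40.


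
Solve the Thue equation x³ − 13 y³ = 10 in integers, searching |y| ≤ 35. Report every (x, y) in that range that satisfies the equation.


The equation is x³ - 13y³ = 10. For fixed y, x³ = 13·y³ + 10, so a solution requires the RHS to be a perfect cube.
Strategy: iterate y from -35 to 35, compute RHS = 13·y³ + 10, and check whether it is a (positive or negative) perfect cube.
Check small values of y:
  y = 0: RHS = 10 is not a perfect cube.
  y = 1: RHS = 23 is not a perfect cube.
  y = -1: RHS = -3 is not a perfect cube.
  y = 2: RHS = 114 is not a perfect cube.
  y = -2: RHS = -94 is not a perfect cube.
  y = 3: RHS = 361 is not a perfect cube.
  y = -3: RHS = -341 is not a perfect cube.
Continuing the search up to |y| = 35 finds no solutions either.
No (x, y) in the scanned range satisfies the equation.

No integer solutions with |y| ≤ 35.


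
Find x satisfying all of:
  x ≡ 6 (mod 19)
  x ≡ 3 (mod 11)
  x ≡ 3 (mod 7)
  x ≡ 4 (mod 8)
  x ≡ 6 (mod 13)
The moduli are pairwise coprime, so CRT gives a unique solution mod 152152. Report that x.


Product of moduli M = 19 · 11 · 7 · 8 · 13 = 152152.
Merge one congruence at a time:
  Start: x ≡ 6 (mod 19).
  Combine with x ≡ 3 (mod 11); new modulus lcm = 209.
    Write x = 6 + 19·t and substitute into x ≡ 3 (mod 11): 19·t ≡ 3 − 6 = -3 (mod 11).
    Reduce coefficients mod 11: 8·t ≡ 8 (mod 11).
    The inverse of 8 mod 11 is 7 (since 8·7 = 56 = 5·11 + 1), so t ≡ 7·8 = 56 ≡ 1 (mod 11).
    Then x = 6 + 19·1 = 25, valid modulo lcm(19, 11) = 209: x ≡ 25 (mod 209).
  Combine with x ≡ 3 (mod 7); new modulus lcm = 1463.
    Write x = 25 + 209·t and substitute into x ≡ 3 (mod 7): 209·t ≡ 3 − 25 = -22 (mod 7).
    Reduce coefficients mod 7: 6·t ≡ 6 (mod 7).
    The inverse of 6 mod 7 is 6 (since 6·6 = 36 = 5·7 + 1), so t ≡ 6·6 = 36 ≡ 1 (mod 7).
    Then x = 25 + 209·1 = 234, valid modulo lcm(209, 7) = 1463: x ≡ 234 (mod 1463).
  Combine with x ≡ 4 (mod 8); new modulus lcm = 11704.
    Write x = 234 + 1463·t and substitute into x ≡ 4 (mod 8): 1463·t ≡ 4 − 234 = -230 (mod 8).
    Reduce coefficients mod 8: 7·t ≡ 2 (mod 8).
    The inverse of 7 mod 8 is 7 (since 7·7 = 49 = 6·8 + 1), so t ≡ 7·2 = 14 ≡ 6 (mod 8).
    Then x = 234 + 1463·6 = 9012, valid modulo lcm(1463, 8) = 11704: x ≡ 9012 (mod 11704).
  Combine with x ≡ 6 (mod 13); new modulus lcm = 152152.
    Write x = 9012 + 11704·t and substitute into x ≡ 6 (mod 13): 11704·t ≡ 6 − 9012 = -9006 (mod 13).
    Reduce coefficients mod 13: 4·t ≡ 3 (mod 13).
    The inverse of 4 mod 13 is 10 (since 4·10 = 40 = 3·13 + 1), so t ≡ 10·3 = 30 ≡ 4 (mod 13).
    Then x = 9012 + 11704·4 = 55828, valid modulo lcm(11704, 13) = 152152: x ≡ 55828 (mod 152152).
Verify against each original: 55828 mod 19 = 6, 55828 mod 11 = 3, 55828 mod 7 = 3, 55828 mod 8 = 4, 55828 mod 13 = 6.

x ≡ 55828 (mod 152152).


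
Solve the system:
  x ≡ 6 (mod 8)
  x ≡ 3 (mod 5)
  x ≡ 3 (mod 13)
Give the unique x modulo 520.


Moduli 8, 5, 13 are pairwise coprime; by CRT there is a unique solution modulo M = 8 · 5 · 13 = 520.
Solve pairwise, accumulating the modulus:
  Start with x ≡ 6 (mod 8).
  Combine with x ≡ 3 (mod 5): since gcd(8, 5) = 1, we get a unique residue mod 40.
    Write x = 6 + 8·t and substitute into x ≡ 3 (mod 5): 8·t ≡ 3 − 6 = -3 (mod 5).
    Reduce coefficients mod 5: 3·t ≡ 2 (mod 5).
    The inverse of 3 mod 5 is 2 (since 3·2 = 6 = 1·5 + 1), so t ≡ 2·2 = 4 ≡ 4 (mod 5).
    Then x = 6 + 8·4 = 38, valid modulo lcm(8, 5) = 40: x ≡ 38 (mod 40).
  Combine with x ≡ 3 (mod 13): since gcd(40, 13) = 1, we get a unique residue mod 520.
    Write x = 38 + 40·t and substitute into x ≡ 3 (mod 13): 40·t ≡ 3 − 38 = -35 (mod 13).
    Reduce coefficients mod 13: 1·t ≡ 4 (mod 13).
    So t ≡ 4 (mod 13).
    Then x = 38 + 40·4 = 198, valid modulo lcm(40, 13) = 520: x ≡ 198 (mod 520).
Verify: 198 mod 8 = 6 ✓, 198 mod 5 = 3 ✓, 198 mod 13 = 3 ✓.

x ≡ 198 (mod 520).


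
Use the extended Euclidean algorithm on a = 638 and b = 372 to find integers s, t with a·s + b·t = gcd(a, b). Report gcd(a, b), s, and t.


Euclidean algorithm on (638, 372) — divide until remainder is 0:
  638 = 1 · 372 + 266
  372 = 1 · 266 + 106
  266 = 2 · 106 + 54
  106 = 1 · 54 + 52
  54 = 1 · 52 + 2
  52 = 26 · 2 + 0
gcd(638, 372) = 2.
Track Bezout coefficients alongside the remainders: start with r₀ = 638 = a·1 + b·0 (s = 1, t = 0) and r₁ = 372 = a·0 + b·1 (s = 0, t = 1); each new remainder r_{k+1} = r_{k-1} − q_k·r_k inherits s_{k+1} = s_{k-1} − q_k·s_k, t_{k+1} = t_{k-1} − q_k·t_k, so r_k = a·s_k + b·t_k at every step:
  q = 1: r = 266, s = 1 − 1·0 = 1, t = 0 − 1·1 = -1  (check: 638·1 + 372·(-1) = 266)
  q = 1: r = 106, s = 0 − 1·1 = -1, t = 1 − 1·(-1) = 2  (check: 638·(-1) + 372·2 = 106)
  q = 2: r = 54, s = 1 − 2·(-1) = 3, t = -1 − 2·2 = -5  (check: 638·3 + 372·(-5) = 54)
  q = 1: r = 52, s = -1 − 1·3 = -4, t = 2 − 1·(-5) = 7  (check: 638·(-4) + 372·7 = 52)
  q = 1: r = 2, s = 3 − 1·(-4) = 7, t = -5 − 1·7 = -12  (check: 638·7 + 372·(-12) = 2)
The row with r = 2 (the gcd) gives the Bezout coefficients s = 7, t = -12.
Result: 638 · (7) + 372 · (-12) = 2.

gcd(638, 372) = 2; s = 7, t = -12 (check: 638·7 + 372·(-12) = 2).


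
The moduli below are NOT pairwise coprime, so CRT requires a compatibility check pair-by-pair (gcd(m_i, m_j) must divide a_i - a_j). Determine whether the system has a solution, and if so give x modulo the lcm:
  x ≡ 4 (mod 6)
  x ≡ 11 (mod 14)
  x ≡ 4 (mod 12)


Moduli 6, 14, 12 are not pairwise coprime, so CRT works modulo lcm(m_i) when all pairwise compatibility conditions hold.
Pairwise compatibility: gcd(m_i, m_j) must divide a_i - a_j for every pair.
Merge one congruence at a time:
  Start: x ≡ 4 (mod 6).
  Combine with x ≡ 11 (mod 14): gcd(6, 14) = 2, and 11 - 4 = 7 is NOT divisible by 2.
    ⇒ system is inconsistent (no integer solution).

No solution (the system is inconsistent).


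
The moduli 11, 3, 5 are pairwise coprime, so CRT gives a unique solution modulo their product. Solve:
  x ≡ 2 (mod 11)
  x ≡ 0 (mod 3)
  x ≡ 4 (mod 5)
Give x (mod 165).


Moduli 11, 3, 5 are pairwise coprime; by CRT there is a unique solution modulo M = 11 · 3 · 5 = 165.
Solve pairwise, accumulating the modulus:
  Start with x ≡ 2 (mod 11).
  Combine with x ≡ 0 (mod 3): since gcd(11, 3) = 1, we get a unique residue mod 33.
    Write x = 2 + 11·t and substitute into x ≡ 0 (mod 3): 11·t ≡ 0 − 2 = -2 (mod 3).
    Reduce coefficients mod 3: 2·t ≡ 1 (mod 3).
    The inverse of 2 mod 3 is 2 (since 2·2 = 4 = 1·3 + 1), so t ≡ 2·1 = 2 ≡ 2 (mod 3).
    Then x = 2 + 11·2 = 24, valid modulo lcm(11, 3) = 33: x ≡ 24 (mod 33).
  Combine with x ≡ 4 (mod 5): since gcd(33, 5) = 1, we get a unique residue mod 165.
    Write x = 24 + 33·t and substitute into x ≡ 4 (mod 5): 33·t ≡ 4 − 24 = -20 (mod 5).
    Reduce coefficients mod 5: 3·t ≡ 0 (mod 5).
    The inverse of 3 mod 5 is 2 (since 3·2 = 6 = 1·5 + 1), so t ≡ 2·0 = 0 ≡ 0 (mod 5).
    Then x = 24 + 33·0 = 24, valid modulo lcm(33, 5) = 165: x ≡ 24 (mod 165).
Verify: 24 mod 11 = 2 ✓, 24 mod 3 = 0 ✓, 24 mod 5 = 4 ✓.

x ≡ 24 (mod 165).


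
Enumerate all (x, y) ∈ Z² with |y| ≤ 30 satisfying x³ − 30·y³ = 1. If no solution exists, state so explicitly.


The equation is x³ - 30y³ = 1. For fixed y, x³ = 30·y³ + 1, so a solution requires the RHS to be a perfect cube.
Strategy: iterate y from -30 to 30, compute RHS = 30·y³ + 1, and check whether it is a (positive or negative) perfect cube.
Check small values of y:
  y = 0: RHS = 1 = (1)³ ⇒ x = 1 works.
  y = 1: RHS = 31 is not a perfect cube.
  y = -1: RHS = -29 is not a perfect cube.
  y = 2: RHS = 241 is not a perfect cube.
  y = -2: RHS = -239 is not a perfect cube.
  y = 3: RHS = 811 is not a perfect cube.
  y = -3: RHS = -809 is not a perfect cube.
Continuing the search up to |y| = 30 finds no further solutions beyond those listed.
Collected solutions: (1, 0).

Solutions (with |y| ≤ 30): (1, 0).


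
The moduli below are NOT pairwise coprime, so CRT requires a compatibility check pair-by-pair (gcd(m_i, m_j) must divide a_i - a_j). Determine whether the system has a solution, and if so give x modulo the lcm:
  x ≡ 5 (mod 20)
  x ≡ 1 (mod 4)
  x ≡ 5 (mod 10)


Moduli 20, 4, 10 are not pairwise coprime, so CRT works modulo lcm(m_i) when all pairwise compatibility conditions hold.
Pairwise compatibility: gcd(m_i, m_j) must divide a_i - a_j for every pair.
Merge one congruence at a time:
  Start: x ≡ 5 (mod 20).
  Combine with x ≡ 1 (mod 4): gcd(20, 4) = 4; 1 - 5 = -4, which IS divisible by 4, so compatible.
    Write x = 5 + 20·t and substitute into x ≡ 1 (mod 4): 20·t ≡ 1 − 5 = -4 (mod 4).
    Divide the congruence (and modulus) by g = 4: 5·t ≡ -1 (mod 1).
    Modulo 1 every t works; take t = 0.
    Then x = 5 + 20·0 = 5, valid modulo lcm(20, 4) = 20: x ≡ 5 (mod 20).
  Combine with x ≡ 5 (mod 10): gcd(20, 10) = 10; 5 - 5 = 0, which IS divisible by 10, so compatible.
    Write x = 5 + 20·t and substitute into x ≡ 5 (mod 10): 20·t ≡ 5 − 5 = 0 (mod 10).
    Divide the congruence (and modulus) by g = 10: 2·t ≡ 0 (mod 1).
    Modulo 1 every t works; take t = 0.
    Then x = 5 + 20·0 = 5, valid modulo lcm(20, 10) = 20: x ≡ 5 (mod 20).
Verify: 5 mod 20 = 5, 5 mod 4 = 1, 5 mod 10 = 5.

x ≡ 5 (mod 20).
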